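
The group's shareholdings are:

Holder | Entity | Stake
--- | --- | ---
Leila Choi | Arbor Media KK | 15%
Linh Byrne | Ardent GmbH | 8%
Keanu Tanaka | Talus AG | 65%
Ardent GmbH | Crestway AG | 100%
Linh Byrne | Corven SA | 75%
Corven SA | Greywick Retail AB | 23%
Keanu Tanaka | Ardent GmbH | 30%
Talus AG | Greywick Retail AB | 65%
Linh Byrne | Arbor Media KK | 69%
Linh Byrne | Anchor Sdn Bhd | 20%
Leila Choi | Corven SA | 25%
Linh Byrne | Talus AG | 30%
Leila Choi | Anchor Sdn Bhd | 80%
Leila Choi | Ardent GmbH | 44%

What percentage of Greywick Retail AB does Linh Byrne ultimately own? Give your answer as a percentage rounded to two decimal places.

36.75%

Linh reaches Greywick along 2 paths.
Via Talus: 30% × 65% = 19.5%.
Via Corven: 75% × 23% = 17.25%.
Total: 19.5% + 17.25% = 36.75%.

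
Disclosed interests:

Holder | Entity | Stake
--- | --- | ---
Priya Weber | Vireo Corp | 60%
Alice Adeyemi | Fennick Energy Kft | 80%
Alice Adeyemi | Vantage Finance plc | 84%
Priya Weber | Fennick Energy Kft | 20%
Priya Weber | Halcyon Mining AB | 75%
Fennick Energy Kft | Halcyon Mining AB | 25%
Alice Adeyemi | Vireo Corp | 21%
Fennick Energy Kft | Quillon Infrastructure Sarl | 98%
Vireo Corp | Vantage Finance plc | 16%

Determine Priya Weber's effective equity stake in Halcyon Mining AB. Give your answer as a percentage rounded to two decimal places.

80.00%

Priya reaches Halcyon along 2 paths.
Direct stake: 75% = 75%.
Via Fennick: 20% × 25% = 5%.
Total: 75% + 5% = 80%.
Rounded: 80.00%.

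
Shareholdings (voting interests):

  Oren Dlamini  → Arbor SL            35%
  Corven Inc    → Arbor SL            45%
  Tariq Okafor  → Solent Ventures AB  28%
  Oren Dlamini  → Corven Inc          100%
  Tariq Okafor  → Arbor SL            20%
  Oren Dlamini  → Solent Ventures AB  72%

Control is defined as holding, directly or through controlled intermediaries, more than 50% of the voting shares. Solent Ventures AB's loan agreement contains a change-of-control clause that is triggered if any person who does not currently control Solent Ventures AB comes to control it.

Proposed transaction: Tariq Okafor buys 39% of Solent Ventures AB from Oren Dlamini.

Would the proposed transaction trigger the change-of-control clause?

Yes

The purchase adds only to Tariq's holdings (Oren's stake shrinks), so Tariq is the only person who could newly come to control Solent.
Tariq's largest direct stake is 28% in Solent, which does not meet the threshold, so Tariq controls no company.
In Solent, Tariq's side holds only 28%, not > 50%.
So before the transaction, Tariq does not control Solent.
After the purchase, Tariq's direct stake in Solent rises to 28% + 39% = 67%, and Oren's stake falls to 33%.
Tariq holds 67% of Solent, so Tariq controls Solent.
Tariq did not control Solent before and does after, so the clause is triggered.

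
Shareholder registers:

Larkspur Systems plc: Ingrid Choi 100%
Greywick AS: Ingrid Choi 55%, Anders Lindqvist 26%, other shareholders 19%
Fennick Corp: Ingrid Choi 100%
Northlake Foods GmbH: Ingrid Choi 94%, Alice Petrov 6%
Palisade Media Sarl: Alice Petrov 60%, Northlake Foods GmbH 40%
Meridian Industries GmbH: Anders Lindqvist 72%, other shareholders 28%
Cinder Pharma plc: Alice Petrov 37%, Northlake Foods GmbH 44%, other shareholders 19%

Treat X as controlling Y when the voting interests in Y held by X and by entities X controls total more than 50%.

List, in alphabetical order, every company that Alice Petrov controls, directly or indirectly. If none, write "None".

Alice holds 60% of Palisade, so Alice controls Palisade.
No other company's threshold is met.

Palisade Media Sarl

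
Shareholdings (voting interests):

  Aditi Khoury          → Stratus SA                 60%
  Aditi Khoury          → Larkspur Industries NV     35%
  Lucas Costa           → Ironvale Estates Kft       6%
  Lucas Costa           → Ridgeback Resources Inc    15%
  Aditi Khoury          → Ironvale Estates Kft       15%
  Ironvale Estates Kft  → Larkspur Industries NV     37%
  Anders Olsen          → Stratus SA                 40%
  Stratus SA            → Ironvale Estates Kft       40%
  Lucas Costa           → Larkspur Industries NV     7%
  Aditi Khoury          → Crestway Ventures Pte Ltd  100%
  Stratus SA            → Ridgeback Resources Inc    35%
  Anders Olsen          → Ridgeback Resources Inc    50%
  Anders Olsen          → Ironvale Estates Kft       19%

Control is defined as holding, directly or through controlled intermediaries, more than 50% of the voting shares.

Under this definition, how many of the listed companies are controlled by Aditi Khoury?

4

Aditi holds 60% of Stratus, so Aditi controls Stratus.
Stratus and Aditi together hold 40% + 15% = 55% of Ironvale, so Aditi controls Ironvale.
Ironvale and Aditi together hold 37% + 35% = 72% of Larkspur, so Aditi controls Larkspur.
Aditi holds 100% of Crestway, so Aditi controls Crestway.
No other company's threshold is met.
Aditi controls 4 companies.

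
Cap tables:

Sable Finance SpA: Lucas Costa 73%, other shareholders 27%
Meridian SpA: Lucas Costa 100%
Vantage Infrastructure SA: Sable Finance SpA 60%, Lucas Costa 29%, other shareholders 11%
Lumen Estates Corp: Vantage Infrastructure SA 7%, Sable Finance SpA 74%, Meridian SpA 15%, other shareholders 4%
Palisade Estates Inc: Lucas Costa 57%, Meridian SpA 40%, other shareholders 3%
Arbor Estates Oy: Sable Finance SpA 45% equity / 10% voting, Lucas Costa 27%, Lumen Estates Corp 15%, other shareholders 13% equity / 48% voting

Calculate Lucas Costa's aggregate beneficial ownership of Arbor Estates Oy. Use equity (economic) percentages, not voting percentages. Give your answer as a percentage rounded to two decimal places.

70.97%

Lucas reaches Arbor along 6 paths.
Via Sable: 73% × 45% = 32.85%.
Direct stake: 27% = 27%.
Via Sable → Vantage → Lumen: 73% × 60% × 7% × 15% = 0.4599%.
Via Vantage → Lumen: 29% × 7% × 15% = 0.3045%.
Via Sable → Lumen: 73% × 74% × 15% = 8.103%.
Via Meridian → Lumen: 100% × 15% × 15% = 2.25%.
Total: 32.85% + 27% + 0.4599% + 0.3045% + 8.103% + 2.25% = 70.9674%.
Rounded: 70.97%.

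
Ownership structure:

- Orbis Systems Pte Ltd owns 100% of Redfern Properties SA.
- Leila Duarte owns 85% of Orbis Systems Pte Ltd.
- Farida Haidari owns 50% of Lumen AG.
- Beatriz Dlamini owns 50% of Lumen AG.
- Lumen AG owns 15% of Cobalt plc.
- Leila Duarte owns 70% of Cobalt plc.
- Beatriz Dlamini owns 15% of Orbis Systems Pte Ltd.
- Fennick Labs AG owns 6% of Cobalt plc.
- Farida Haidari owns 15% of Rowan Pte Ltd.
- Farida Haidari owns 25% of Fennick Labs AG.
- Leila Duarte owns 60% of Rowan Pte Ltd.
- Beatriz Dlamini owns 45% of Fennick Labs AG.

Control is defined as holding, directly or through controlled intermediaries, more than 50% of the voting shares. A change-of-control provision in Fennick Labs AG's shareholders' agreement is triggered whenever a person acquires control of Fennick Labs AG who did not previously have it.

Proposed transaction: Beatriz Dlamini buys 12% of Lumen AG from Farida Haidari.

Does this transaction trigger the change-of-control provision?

The purchase adds only to Beatriz's holdings (Farida's stake shrinks), so Beatriz is the only person who could newly come to control Fennick.
Beatriz's largest direct stake is 50% in Lumen, which does not meet the threshold, so Beatriz controls no company.
In Fennick, Beatriz's side holds only 45%, not > 50%.
So before the transaction, Beatriz does not control Fennick.
After the purchase, Beatriz's direct stake in Lumen rises to 50% + 12% = 62%, and Farida's stake falls to 38%.
Beatriz holds 62% of Lumen, so Beatriz controls Lumen.
After the transaction, Beatriz's side holds 45% of Fennick, not > 50%, so Beatriz still does not control Fennick.
No new person acquires control, so the clause is not triggered.

No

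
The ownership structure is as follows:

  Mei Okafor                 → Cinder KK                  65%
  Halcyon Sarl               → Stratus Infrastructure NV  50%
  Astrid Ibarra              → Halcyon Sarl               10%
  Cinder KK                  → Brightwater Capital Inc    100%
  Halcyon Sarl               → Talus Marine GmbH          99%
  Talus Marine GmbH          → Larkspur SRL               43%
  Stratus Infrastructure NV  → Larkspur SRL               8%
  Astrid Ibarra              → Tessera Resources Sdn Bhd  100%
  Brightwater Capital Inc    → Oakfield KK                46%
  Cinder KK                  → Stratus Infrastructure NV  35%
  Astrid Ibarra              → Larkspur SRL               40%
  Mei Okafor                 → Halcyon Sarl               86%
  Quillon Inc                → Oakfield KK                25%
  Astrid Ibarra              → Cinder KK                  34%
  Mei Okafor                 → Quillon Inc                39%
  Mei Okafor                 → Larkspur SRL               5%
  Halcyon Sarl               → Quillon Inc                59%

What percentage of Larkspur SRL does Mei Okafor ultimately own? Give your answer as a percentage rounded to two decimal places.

Mei reaches Larkspur along 4 paths.
Via Halcyon → Talus: 86% × 99% × 43% = 36.6102%.
Via Halcyon → Stratus: 86% × 50% × 8% = 3.44%.
Via Cinder → Stratus: 65% × 35% × 8% = 1.82%.
Direct stake: 5% = 5%.
Total: 36.6102% + 3.44% + 1.82% + 5% = 46.8702%.
Rounded: 46.87%.

46.87%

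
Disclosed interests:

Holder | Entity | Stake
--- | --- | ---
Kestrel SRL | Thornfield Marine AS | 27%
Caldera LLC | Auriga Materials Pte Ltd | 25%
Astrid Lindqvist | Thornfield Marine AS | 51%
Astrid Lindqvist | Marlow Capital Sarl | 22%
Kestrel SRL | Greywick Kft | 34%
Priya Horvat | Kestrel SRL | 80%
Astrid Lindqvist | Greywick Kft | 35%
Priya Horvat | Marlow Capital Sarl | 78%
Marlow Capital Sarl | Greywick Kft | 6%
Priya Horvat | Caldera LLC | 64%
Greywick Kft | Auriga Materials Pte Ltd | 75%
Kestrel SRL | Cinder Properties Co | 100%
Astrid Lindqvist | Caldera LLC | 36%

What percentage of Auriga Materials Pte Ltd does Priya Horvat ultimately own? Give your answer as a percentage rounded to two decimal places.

Priya reaches Auriga along 3 paths.
Via Caldera: 64% × 25% = 16%.
Via Kestrel → Greywick: 80% × 34% × 75% = 20.4%.
Via Marlow → Greywick: 78% × 6% × 75% = 3.51%.
Total: 16% + 20.4% + 3.51% = 39.91%.

39.91%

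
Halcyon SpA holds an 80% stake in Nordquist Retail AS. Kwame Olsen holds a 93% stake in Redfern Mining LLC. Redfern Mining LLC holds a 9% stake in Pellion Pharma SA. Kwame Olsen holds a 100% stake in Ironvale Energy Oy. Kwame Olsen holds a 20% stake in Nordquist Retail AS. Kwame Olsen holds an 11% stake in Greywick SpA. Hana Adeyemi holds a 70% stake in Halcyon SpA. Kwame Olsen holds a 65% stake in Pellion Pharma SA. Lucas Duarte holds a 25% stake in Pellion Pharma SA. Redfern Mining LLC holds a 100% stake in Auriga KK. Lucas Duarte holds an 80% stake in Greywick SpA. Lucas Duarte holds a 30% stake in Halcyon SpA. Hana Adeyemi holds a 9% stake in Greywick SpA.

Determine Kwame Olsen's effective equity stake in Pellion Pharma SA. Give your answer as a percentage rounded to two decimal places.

Kwame reaches Pellion along 2 paths.
Direct stake: 65% = 65%.
Via Redfern: 93% × 9% = 8.37%.
Total: 65% + 8.37% = 73.37%.

73.37%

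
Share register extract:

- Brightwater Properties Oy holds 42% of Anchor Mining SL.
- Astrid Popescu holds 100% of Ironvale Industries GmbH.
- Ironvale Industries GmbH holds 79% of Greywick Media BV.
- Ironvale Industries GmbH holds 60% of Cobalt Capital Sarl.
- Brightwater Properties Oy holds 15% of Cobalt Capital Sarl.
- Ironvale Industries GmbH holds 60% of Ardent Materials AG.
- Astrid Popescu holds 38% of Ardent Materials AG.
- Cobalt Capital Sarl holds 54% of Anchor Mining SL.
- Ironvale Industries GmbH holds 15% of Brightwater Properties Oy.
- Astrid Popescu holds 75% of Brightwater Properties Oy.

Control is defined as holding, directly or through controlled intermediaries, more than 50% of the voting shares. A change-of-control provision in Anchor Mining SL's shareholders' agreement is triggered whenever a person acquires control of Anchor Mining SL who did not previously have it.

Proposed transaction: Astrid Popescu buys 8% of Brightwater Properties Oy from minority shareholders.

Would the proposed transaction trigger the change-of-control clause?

The purchase changes only Astrid's holdings, so Astrid is the only person who could newly come to control Anchor.
Astrid holds 100% of Ironvale, so Astrid controls Ironvale.
Astrid and Ironvale together hold 75% + 15% = 90% of Brightwater, so Astrid controls Brightwater.
Ironvale and Brightwater together hold 60% + 15% = 75% of Cobalt, so Astrid controls Cobalt.
Cobalt and Brightwater together hold 54% + 42% = 96% of Anchor, so Astrid controls Anchor.
So Astrid already controls Anchor before the transaction.
After the purchase, Astrid's direct stake in Brightwater rises to 75% + 8% = 83%.
Astrid controlled Anchor already, so this is not a new person acquiring control; every other person's position is unchanged or reduced.
No new person acquires control, so the clause is not triggered.

No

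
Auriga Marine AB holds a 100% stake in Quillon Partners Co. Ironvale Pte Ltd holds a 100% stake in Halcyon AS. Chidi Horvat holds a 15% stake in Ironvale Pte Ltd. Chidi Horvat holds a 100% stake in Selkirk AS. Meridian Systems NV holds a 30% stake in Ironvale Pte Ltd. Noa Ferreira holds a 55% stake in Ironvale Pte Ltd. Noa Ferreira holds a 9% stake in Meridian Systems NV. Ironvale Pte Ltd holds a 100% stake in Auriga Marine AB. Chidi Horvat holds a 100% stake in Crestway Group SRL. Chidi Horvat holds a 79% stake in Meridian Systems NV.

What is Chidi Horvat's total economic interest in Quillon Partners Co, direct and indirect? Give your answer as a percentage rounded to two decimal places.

38.70%

Chidi reaches Quillon along 2 paths.
Via Ironvale → Auriga: 15% × 100% × 100% = 15%.
Via Meridian → Ironvale → Auriga: 79% × 30% × 100% × 100% = 23.7%.
Total: 15% + 23.7% = 38.7%.
Rounded: 38.70%.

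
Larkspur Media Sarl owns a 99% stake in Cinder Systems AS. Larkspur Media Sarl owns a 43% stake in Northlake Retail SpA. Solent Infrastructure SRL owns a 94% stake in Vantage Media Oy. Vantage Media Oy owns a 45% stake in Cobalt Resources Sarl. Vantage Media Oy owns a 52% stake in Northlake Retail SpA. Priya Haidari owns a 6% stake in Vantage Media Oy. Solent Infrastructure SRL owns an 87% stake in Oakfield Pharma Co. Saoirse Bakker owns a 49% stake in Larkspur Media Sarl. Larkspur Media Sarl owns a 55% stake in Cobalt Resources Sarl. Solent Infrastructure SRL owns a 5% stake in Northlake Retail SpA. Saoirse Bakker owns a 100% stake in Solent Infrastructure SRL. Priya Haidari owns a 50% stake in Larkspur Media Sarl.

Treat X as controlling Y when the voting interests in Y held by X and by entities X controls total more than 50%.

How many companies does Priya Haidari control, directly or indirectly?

0

Priya's largest direct stake is 50% in Larkspur, which does not meet the threshold.
Priya controls 0 companies.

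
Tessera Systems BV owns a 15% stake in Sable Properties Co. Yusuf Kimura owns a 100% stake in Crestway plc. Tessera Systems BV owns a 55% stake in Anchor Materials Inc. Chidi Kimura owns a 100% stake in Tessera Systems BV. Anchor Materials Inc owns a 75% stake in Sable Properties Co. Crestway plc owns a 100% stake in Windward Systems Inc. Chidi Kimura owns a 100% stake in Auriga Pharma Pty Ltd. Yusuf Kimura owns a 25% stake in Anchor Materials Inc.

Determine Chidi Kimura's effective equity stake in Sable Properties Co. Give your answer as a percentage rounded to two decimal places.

56.25%

Chidi reaches Sable along 2 paths.
Via Tessera → Anchor: 100% × 55% × 75% = 41.25%.
Via Tessera: 100% × 15% = 15%.
Total: 41.25% + 15% = 56.25%.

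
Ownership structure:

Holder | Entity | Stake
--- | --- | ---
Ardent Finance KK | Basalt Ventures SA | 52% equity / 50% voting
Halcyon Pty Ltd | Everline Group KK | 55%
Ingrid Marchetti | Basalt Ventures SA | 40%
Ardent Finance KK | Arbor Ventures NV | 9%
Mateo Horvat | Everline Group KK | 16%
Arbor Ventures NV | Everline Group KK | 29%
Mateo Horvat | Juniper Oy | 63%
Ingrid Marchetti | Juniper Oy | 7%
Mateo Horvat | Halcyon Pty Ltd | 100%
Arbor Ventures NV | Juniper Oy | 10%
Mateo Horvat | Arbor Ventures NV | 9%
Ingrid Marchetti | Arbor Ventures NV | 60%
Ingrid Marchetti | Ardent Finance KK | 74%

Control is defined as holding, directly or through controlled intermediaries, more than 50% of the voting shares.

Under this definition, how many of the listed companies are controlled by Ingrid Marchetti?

3

Ingrid holds 74% of Ardent, so Ingrid controls Ardent.
Ingrid and Ardent together hold 60% + 9% = 69% of Arbor, so Ingrid controls Arbor.
Ingrid and Ardent together hold 40% + 50% = 90% of Basalt, so Ingrid controls Basalt.
No other company's threshold is met.
Ingrid controls 3 companies.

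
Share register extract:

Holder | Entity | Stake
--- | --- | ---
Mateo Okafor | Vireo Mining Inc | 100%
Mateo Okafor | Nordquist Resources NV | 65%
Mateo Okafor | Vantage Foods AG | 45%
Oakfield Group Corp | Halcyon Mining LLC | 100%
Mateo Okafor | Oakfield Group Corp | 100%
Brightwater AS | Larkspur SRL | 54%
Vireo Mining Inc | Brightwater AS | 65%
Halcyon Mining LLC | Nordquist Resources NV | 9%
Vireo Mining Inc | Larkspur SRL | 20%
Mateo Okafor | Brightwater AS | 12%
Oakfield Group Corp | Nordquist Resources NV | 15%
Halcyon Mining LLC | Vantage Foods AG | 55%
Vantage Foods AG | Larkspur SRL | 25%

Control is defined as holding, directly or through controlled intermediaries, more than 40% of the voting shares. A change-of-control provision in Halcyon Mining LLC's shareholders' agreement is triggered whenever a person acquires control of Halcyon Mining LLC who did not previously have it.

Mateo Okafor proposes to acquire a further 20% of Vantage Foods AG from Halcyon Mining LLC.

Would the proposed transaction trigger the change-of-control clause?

The purchase adds only to Mateo's holdings (Halcyon's stake shrinks), so Mateo is the only person who could newly come to control Halcyon.
Mateo holds 100% of Oakfield, so Mateo controls Oakfield.
Oakfield holds 100% of Halcyon, so Mateo controls Halcyon.
So Mateo already controls Halcyon before the transaction.
After the purchase, Mateo's direct stake in Vantage rises to 45% + 20% = 65%, and Halcyon's stake falls to 35%.
Mateo controlled Halcyon already, so this is not a new person acquiring control; every other person's position is unchanged or reduced.
No new person acquires control, so the clause is not triggered.

No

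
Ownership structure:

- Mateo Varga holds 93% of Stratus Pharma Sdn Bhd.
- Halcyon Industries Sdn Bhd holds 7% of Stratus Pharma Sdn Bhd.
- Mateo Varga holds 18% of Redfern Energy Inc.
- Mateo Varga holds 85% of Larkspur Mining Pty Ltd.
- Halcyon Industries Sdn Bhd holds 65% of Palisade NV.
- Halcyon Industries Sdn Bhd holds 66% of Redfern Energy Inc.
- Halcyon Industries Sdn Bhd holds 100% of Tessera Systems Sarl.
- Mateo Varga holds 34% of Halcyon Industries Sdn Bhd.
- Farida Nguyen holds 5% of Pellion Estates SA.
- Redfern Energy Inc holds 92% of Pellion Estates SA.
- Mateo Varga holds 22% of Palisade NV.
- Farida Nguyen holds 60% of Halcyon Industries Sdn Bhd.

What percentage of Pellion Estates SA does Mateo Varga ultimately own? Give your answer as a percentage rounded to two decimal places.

Mateo reaches Pellion along 2 paths.
Via Redfern: 18% × 92% = 16.56%.
Via Halcyon → Redfern: 34% × 66% × 92% = 20.6448%.
Total: 16.56% + 20.6448% = 37.2048%.
Rounded: 37.20%.

37.20%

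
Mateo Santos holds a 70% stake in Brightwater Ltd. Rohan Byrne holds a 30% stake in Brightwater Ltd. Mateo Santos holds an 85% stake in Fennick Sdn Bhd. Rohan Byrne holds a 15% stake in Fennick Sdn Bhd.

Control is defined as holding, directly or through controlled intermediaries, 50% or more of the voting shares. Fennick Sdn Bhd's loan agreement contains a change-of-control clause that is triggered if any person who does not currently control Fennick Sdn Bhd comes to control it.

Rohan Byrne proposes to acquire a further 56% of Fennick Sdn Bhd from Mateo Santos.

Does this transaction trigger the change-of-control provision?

The purchase adds only to Rohan's holdings (Mateo's stake shrinks), so Rohan is the only person who could newly come to control Fennick.
Rohan's largest direct stake is 30% in Brightwater, which does not meet the threshold, so Rohan controls no company.
In Fennick, Rohan's side holds only 15%, not ≥ 50%.
So before the transaction, Rohan does not control Fennick.
After the purchase, Rohan's direct stake in Fennick rises to 15% + 56% = 71%, and Mateo's stake falls to 29%.
Rohan holds 71% of Fennick, so Rohan controls Fennick.
Rohan did not control Fennick before and does after, so the clause is triggered.

Yes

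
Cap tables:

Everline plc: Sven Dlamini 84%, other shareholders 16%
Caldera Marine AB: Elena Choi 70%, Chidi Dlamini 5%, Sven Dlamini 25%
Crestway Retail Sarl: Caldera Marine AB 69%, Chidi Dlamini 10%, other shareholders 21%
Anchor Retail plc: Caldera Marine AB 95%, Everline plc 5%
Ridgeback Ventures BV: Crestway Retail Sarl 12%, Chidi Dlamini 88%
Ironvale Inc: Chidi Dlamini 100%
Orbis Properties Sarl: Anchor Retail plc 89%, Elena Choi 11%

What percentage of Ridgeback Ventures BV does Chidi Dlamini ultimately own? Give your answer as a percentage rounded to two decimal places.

Chidi reaches Ridgeback along 3 paths.
Via Caldera → Crestway: 5% × 69% × 12% = 0.414%.
Via Crestway: 10% × 12% = 1.2%.
Direct stake: 88% = 88%.
Total: 0.414% + 1.2% + 88% = 89.614%.
Rounded: 89.61%.

89.61%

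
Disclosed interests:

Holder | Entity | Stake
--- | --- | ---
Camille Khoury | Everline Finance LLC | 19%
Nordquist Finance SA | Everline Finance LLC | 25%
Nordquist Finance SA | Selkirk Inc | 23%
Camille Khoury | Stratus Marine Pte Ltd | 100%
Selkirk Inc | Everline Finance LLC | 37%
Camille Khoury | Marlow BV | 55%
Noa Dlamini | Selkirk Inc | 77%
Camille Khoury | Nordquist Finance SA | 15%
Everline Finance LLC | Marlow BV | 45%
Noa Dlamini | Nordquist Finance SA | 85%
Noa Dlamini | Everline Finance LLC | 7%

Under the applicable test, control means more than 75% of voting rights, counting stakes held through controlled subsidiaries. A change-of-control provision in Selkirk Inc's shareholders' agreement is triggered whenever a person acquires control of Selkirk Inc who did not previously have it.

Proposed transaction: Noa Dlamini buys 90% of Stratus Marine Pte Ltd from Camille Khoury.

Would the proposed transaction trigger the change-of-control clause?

The purchase adds only to Noa's holdings (Camille's stake shrinks), so Noa is the only person who could newly come to control Selkirk.
Noa holds 85% of Nordquist, so Noa controls Nordquist.
Noa and Nordquist together hold 77% + 23% = 100% of Selkirk, so Noa controls Selkirk.
So Noa already controls Selkirk before the transaction.
After the purchase, Noa holds 90% of Stratus directly, and Camille's stake falls to 10%.
Noa controlled Selkirk already, so this is not a new person acquiring control; every other person's position is unchanged or reduced.
No new person acquires control, so the clause is not triggered.

No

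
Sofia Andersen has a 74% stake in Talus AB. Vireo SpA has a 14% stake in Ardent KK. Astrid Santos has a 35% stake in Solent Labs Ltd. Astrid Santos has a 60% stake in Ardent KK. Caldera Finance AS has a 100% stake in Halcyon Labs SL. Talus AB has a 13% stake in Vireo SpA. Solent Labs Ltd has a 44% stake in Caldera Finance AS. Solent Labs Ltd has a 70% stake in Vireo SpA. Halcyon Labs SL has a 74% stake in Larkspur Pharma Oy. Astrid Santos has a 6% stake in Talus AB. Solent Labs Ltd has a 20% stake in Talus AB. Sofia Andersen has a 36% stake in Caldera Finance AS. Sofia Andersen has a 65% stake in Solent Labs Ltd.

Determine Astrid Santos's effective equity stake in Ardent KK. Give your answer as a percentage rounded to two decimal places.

Astrid reaches Ardent along 4 paths.
Direct stake: 60% = 60%.
Via Talus → Vireo: 6% × 13% × 14% = 0.1092%.
Via Solent → Talus → Vireo: 35% × 20% × 13% × 14% = 0.1274%.
Via Solent → Vireo: 35% × 70% × 14% = 3.43%.
Total: 60% + 0.1092% + 0.1274% + 3.43% = 63.6666%.
Rounded: 63.67%.

63.67%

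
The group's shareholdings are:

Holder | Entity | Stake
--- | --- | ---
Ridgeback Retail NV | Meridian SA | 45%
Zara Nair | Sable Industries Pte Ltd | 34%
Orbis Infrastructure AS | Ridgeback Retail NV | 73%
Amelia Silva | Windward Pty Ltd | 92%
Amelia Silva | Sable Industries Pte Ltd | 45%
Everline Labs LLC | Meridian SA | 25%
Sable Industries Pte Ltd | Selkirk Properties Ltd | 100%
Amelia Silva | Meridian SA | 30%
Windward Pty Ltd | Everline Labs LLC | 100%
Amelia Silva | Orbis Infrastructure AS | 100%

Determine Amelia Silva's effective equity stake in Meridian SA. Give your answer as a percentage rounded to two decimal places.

Amelia reaches Meridian along 3 paths.
Direct stake: 30% = 30%.
Via Orbis → Ridgeback: 100% × 73% × 45% = 32.85%.
Via Windward → Everline: 92% × 100% × 25% = 23%.
Total: 30% + 32.85% + 23% = 85.85%.

85.85%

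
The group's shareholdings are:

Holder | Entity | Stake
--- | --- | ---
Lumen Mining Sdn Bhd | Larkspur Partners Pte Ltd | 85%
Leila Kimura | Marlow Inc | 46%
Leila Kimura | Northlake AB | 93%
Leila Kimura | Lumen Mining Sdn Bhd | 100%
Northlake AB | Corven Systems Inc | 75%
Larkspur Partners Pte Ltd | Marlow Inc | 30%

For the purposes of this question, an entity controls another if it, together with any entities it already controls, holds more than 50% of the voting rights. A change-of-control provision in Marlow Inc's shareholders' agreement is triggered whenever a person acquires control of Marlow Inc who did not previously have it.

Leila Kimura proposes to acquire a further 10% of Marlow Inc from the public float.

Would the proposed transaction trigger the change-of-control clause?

No

The purchase changes only Leila's holdings, so Leila is the only person who could newly come to control Marlow.
Leila holds 100% of Lumen, so Leila controls Lumen.
Lumen holds 85% of Larkspur, so Leila controls Larkspur.
Larkspur and Leila together hold 30% + 46% = 76% of Marlow, so Leila controls Marlow.
So Leila already controls Marlow before the transaction.
After the purchase, Leila's direct stake in Marlow rises to 46% + 10% = 56%.
Leila controlled Marlow already, so this is not a new person acquiring control; every other person's position is unchanged or reduced.
No new person acquires control, so the clause is not triggered.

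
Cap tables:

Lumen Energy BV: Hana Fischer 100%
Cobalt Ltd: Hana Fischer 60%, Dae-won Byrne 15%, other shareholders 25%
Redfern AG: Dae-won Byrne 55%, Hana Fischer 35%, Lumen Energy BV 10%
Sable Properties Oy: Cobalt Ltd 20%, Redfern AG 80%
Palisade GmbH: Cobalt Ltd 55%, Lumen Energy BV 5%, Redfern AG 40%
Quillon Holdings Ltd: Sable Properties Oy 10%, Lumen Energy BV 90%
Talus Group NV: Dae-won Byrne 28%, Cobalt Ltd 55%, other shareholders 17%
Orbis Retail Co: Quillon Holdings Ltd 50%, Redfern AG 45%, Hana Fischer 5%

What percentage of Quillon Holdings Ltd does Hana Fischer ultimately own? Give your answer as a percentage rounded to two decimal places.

Hana reaches Quillon along 4 paths.
Via Cobalt → Sable: 60% × 20% × 10% = 1.2%.
Via Redfern → Sable: 35% × 80% × 10% = 2.8%.
Via Lumen → Redfern → Sable: 100% × 10% × 80% × 10% = 0.8%.
Via Lumen: 100% × 90% = 90%.
Total: 1.2% + 2.8% + 0.8% + 90% = 94.8%.
Rounded: 94.80%.

94.80%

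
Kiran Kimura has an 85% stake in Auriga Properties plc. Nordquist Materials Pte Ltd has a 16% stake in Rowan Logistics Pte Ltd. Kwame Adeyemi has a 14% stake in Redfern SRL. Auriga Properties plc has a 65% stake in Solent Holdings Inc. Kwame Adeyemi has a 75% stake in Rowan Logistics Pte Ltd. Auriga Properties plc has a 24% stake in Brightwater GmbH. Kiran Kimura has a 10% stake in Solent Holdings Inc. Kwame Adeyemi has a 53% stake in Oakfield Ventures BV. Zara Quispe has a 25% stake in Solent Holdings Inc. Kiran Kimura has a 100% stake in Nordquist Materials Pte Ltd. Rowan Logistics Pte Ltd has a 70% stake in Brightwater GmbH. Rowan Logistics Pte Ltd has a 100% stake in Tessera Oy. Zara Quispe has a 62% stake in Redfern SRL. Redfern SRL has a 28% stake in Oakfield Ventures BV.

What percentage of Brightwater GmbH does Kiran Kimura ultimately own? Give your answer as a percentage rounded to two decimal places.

Kiran reaches Brightwater along 2 paths.
Via Nordquist → Rowan: 100% × 16% × 70% = 11.2%.
Via Auriga: 85% × 24% = 20.4%.
Total: 11.2% + 20.4% = 31.6%.
Rounded: 31.60%.

31.60%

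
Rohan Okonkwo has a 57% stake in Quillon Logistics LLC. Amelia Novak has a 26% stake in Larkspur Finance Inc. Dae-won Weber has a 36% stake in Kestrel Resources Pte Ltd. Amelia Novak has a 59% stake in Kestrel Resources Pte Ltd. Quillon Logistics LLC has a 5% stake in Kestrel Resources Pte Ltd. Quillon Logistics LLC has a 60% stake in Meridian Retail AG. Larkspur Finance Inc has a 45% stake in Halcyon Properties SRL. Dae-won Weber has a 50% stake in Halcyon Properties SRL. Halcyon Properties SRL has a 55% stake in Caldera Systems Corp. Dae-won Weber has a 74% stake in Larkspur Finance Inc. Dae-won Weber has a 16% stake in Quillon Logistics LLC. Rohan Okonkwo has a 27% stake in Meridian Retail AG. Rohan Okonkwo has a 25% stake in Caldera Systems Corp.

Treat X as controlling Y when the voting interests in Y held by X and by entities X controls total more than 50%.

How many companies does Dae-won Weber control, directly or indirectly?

3

Dae-won holds 74% of Larkspur, so Dae-won controls Larkspur.
Dae-won and Larkspur together hold 50% + 45% = 95% of Halcyon, so Dae-won controls Halcyon.
Halcyon holds 55% of Caldera, so Dae-won controls Caldera.
No other company's threshold is met.
Dae-won controls 3 companies.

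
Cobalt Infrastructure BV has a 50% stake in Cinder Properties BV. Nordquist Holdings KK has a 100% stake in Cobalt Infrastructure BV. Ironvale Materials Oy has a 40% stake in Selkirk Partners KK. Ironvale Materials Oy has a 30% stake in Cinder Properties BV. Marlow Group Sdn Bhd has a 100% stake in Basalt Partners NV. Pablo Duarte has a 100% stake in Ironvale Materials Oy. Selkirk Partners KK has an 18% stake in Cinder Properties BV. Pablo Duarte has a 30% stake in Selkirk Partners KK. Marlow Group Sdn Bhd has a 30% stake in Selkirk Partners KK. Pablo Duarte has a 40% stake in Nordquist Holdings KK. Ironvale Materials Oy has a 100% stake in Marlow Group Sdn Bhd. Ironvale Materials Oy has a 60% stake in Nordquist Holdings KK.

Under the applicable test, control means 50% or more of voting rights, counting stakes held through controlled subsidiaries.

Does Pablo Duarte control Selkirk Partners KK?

Yes

Pablo holds 100% of Ironvale, so Pablo controls Ironvale.
Ironvale holds 100% of Marlow, so Pablo controls Marlow.
Marlow and Ironvale and Pablo together hold 30% + 40% + 30% = 100% of Selkirk, so Pablo controls Selkirk.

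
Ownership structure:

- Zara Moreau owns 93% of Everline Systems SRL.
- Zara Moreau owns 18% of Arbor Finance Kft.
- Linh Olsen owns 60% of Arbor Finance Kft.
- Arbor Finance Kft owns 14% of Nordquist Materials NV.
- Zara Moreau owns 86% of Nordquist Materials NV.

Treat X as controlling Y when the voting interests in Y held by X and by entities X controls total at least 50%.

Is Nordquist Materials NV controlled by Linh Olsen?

No

Linh holds 60% of Arbor, so Linh controls Arbor.
In Nordquist, Linh's side holds only 14%, not ≥ 50%.
So Linh does not control Nordquist.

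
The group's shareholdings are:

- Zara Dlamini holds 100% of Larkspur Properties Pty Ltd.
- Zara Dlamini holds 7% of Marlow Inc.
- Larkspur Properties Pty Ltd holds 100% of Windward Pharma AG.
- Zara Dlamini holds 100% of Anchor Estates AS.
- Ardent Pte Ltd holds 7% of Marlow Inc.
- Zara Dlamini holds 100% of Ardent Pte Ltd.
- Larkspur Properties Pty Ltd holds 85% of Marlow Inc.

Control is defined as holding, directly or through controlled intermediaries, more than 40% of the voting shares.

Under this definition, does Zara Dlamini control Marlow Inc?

Yes

Zara holds 100% of Larkspur, so Zara controls Larkspur.
Zara holds 100% of Ardent, so Zara controls Ardent.
Zara and Ardent and Larkspur together hold 7% + 7% + 85% = 99% of Marlow, so Zara controls Marlow.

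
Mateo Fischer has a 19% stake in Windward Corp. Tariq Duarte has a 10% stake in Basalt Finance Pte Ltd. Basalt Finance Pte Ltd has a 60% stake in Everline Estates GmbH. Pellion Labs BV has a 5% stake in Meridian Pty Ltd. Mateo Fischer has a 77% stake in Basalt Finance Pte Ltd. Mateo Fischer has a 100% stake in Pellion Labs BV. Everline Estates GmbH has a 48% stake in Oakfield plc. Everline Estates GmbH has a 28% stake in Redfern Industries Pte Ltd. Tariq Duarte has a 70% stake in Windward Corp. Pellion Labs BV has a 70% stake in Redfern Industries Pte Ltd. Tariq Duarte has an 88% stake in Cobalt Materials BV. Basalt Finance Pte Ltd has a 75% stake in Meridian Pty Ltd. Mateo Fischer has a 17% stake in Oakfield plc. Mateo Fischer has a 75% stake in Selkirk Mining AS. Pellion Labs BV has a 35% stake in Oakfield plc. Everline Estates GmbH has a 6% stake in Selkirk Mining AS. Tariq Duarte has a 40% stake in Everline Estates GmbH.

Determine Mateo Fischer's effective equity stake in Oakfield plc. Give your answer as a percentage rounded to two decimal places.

Mateo reaches Oakfield along 3 paths.
Direct stake: 17% = 17%.
Via Pellion: 100% × 35% = 35%.
Via Basalt → Everline: 77% × 60% × 48% = 22.176%.
Total: 17% + 35% + 22.176% = 74.176%.
Rounded: 74.18%.

74.18%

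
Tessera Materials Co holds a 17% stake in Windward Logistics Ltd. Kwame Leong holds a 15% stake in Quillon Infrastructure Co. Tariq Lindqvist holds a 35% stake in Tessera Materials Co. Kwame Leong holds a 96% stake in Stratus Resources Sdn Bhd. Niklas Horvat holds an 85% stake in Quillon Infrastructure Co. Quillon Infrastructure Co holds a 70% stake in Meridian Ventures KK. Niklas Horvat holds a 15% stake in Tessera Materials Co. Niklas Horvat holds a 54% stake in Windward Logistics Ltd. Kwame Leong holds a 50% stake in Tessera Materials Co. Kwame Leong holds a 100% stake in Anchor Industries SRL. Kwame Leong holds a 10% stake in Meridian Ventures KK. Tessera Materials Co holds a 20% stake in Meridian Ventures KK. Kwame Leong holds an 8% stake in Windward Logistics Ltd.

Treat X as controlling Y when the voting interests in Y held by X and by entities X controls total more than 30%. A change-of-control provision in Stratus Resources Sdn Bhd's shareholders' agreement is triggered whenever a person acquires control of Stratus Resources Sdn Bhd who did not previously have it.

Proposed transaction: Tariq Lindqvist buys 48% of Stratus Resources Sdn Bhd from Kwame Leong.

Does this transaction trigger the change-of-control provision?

Yes

The purchase adds only to Tariq's holdings (Kwame's stake shrinks), so Tariq is the only person who could newly come to control Stratus.
Tariq holds 35% of Tessera, so Tariq controls Tessera.
Neither Tariq nor any entity Tariq controls holds any voting interest in Stratus.
So before the transaction, Tariq does not control Stratus.
After the purchase, Tariq holds 48% of Stratus directly, and Kwame's stake falls to 48%.
Tariq holds 48% of Stratus, so Tariq controls Stratus.
Tariq did not control Stratus before and does after, so the clause is triggered.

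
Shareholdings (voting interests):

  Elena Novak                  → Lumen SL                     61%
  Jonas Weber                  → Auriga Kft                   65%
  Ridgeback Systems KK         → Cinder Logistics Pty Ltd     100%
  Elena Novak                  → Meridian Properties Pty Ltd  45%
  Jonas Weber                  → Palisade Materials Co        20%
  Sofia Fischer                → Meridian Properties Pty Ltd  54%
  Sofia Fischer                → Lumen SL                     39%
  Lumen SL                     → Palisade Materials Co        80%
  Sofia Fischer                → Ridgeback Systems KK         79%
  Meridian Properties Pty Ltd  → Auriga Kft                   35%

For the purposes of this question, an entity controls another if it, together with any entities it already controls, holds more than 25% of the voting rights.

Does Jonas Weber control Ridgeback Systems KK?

No

Jonas holds 65% of Auriga, so Jonas controls Auriga.
Neither Jonas nor any entity Jonas controls holds any voting interest in Ridgeback.
So Jonas does not control Ridgeback.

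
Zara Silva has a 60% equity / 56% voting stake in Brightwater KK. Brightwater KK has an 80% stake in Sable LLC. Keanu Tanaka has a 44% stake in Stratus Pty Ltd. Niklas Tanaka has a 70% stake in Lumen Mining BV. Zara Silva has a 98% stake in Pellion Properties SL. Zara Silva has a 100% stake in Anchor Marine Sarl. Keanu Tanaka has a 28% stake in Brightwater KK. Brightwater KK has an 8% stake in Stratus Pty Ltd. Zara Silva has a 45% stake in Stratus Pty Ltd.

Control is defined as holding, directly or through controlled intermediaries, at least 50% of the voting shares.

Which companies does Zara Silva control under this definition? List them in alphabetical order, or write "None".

Anchor Marine Sarl, Brightwater KK, Pellion Properties SL, Sable LLC, Stratus Pty Ltd

Zara holds 56% of Brightwater, so Zara controls Brightwater.
Brightwater and Zara together hold 8% + 45% = 53% of Stratus, so Zara controls Stratus.
Brightwater holds 80% of Sable, so Zara controls Sable.
Zara holds 98% of Pellion, so Zara controls Pellion.
Zara holds 100% of Anchor, so Zara controls Anchor.
No other company's threshold is met.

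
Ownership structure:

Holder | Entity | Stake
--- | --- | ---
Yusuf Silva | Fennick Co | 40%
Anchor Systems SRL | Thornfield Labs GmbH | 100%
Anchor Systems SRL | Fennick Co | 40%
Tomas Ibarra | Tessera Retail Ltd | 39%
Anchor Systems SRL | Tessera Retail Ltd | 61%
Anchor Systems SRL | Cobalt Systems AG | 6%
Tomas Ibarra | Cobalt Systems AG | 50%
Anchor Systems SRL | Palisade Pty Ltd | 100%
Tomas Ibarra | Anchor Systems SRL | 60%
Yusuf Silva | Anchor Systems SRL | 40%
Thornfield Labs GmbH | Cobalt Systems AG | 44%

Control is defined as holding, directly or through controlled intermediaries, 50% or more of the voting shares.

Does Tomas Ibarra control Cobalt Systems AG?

Yes

Tomas holds 60% of Anchor, so Tomas controls Anchor.
Anchor holds 100% of Thornfield, so Tomas controls Thornfield.
Thornfield and Tomas and Anchor together hold 44% + 50% + 6% = 100% of Cobalt, so Tomas controls Cobalt.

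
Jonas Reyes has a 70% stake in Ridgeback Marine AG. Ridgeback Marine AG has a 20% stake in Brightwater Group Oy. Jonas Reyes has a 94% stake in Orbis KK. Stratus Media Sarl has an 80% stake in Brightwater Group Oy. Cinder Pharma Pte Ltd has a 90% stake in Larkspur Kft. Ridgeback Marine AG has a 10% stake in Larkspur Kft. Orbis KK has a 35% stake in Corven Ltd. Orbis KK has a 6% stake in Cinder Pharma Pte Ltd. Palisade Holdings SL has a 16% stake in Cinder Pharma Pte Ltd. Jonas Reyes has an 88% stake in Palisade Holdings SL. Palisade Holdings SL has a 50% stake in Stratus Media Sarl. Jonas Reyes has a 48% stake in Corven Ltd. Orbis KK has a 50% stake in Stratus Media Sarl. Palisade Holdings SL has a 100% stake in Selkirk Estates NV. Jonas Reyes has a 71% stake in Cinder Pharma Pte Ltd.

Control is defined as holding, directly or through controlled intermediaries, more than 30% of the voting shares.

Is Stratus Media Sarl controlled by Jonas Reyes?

Jonas holds 88% of Palisade, so Jonas controls Palisade.
Jonas holds 94% of Orbis, so Jonas controls Orbis.
Palisade and Orbis together hold 50% + 50% = 100% of Stratus, so Jonas controls Stratus.

Yes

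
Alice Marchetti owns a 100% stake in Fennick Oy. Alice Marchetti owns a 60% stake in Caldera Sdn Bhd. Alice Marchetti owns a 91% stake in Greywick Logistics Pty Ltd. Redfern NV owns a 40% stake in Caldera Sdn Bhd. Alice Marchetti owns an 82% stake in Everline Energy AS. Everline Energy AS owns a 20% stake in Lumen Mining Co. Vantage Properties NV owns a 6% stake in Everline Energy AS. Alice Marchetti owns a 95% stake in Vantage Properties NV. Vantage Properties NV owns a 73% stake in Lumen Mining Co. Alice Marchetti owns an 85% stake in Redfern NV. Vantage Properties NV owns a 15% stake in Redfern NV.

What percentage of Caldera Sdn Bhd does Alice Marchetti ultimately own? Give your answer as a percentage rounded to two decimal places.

Alice reaches Caldera along 3 paths.
Direct stake: 60% = 60%.
Via Vantage → Redfern: 95% × 15% × 40% = 5.7%.
Via Redfern: 85% × 40% = 34%.
Total: 60% + 5.7% + 34% = 99.7%.
Rounded: 99.70%.

99.70%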